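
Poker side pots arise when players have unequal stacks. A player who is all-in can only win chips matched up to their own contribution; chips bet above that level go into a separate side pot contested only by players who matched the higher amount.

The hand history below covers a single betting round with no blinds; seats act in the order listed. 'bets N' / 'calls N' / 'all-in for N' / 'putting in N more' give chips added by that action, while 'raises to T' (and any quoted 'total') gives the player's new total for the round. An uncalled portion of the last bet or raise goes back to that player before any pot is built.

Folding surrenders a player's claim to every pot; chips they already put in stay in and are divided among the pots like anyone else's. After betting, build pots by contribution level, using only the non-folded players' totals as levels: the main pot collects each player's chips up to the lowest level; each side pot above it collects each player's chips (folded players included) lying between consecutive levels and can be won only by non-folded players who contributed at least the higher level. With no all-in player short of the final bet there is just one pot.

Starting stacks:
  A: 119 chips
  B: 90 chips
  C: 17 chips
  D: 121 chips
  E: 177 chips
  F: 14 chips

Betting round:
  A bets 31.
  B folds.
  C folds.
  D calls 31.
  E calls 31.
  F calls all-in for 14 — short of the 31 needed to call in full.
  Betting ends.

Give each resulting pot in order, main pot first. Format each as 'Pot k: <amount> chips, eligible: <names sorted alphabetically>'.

Pot 1: 56 chips, eligible: A, D, E, F
Pot 2: 51 chips, eligible: A, D, E

Derivation:
Contributions: A=31, D=31, E=31, F=14
Folded: B, C
Pot levels (distinct totals of non-folded players): 14, 31
Layer 1-14: 14 each from A, D, E, F = 14*4 = 56 chips; eligible A, D, E, F
Layer 15-31: 17 each from A, D, E = 17*3 = 51 chips; eligible A, D, E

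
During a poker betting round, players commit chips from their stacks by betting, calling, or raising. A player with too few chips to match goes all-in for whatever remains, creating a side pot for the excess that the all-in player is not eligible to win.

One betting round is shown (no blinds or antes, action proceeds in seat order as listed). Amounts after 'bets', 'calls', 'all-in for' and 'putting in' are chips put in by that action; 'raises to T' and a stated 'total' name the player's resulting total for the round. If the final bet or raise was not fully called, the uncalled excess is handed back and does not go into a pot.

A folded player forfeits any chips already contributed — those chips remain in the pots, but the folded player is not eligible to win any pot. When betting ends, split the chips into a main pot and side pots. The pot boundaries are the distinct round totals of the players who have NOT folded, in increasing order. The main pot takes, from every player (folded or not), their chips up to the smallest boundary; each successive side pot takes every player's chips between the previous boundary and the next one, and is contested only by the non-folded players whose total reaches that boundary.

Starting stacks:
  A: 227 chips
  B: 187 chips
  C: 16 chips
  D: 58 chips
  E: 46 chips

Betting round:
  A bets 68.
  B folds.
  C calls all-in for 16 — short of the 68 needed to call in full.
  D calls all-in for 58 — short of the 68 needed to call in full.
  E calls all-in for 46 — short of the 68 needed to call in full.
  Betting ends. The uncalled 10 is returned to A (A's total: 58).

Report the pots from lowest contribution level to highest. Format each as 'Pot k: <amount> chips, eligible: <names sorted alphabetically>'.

Pot 1: 64 chips, eligible: A, C, D, E
Pot 2: 90 chips, eligible: A, D, E
Pot 3: 24 chips, eligible: A, D

Derivation:
Contributions (after 10 returned to A): A=58, C=16, D=58, E=46
Folded: B
Pot levels (distinct totals of non-folded players): 16, 46, 58
Layer 1-16: 16 each from A, C, D, E = 16*4 = 64 chips; eligible A, C, D, E
Layer 17-46: 30 each from A, D, E = 30*3 = 90 chips; eligible A, D, E
Layer 47-58: 12 each from A, D = 12*2 = 24 chips; eligible A, D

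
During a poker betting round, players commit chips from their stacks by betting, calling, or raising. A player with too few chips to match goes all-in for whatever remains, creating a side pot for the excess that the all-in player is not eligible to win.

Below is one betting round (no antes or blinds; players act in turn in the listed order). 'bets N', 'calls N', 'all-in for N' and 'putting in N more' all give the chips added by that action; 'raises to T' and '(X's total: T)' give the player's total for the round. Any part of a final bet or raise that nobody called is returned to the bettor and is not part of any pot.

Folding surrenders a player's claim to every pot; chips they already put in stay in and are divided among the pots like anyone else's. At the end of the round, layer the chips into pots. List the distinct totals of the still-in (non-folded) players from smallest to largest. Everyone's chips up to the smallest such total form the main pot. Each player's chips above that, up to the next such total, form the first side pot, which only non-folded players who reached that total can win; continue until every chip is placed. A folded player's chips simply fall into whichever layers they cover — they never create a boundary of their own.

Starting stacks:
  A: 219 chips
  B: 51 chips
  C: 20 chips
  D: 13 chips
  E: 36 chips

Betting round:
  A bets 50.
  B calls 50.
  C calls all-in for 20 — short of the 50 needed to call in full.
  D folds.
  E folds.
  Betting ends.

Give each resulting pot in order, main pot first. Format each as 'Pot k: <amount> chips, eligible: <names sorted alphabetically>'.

Contributions: A=50, B=50, C=20
Folded: D, E
Pot levels (distinct totals of non-folded players): 20, 50
Layer 1-20: 20 each from A, B, C = 20*3 = 60 chips; eligible A, B, C
Layer 21-50: 30 each from A, B = 30*2 = 60 chips; eligible A, B

Pot 1: 60 chips, eligible: A, B, C
Pot 2: 60 chips, eligible: A, B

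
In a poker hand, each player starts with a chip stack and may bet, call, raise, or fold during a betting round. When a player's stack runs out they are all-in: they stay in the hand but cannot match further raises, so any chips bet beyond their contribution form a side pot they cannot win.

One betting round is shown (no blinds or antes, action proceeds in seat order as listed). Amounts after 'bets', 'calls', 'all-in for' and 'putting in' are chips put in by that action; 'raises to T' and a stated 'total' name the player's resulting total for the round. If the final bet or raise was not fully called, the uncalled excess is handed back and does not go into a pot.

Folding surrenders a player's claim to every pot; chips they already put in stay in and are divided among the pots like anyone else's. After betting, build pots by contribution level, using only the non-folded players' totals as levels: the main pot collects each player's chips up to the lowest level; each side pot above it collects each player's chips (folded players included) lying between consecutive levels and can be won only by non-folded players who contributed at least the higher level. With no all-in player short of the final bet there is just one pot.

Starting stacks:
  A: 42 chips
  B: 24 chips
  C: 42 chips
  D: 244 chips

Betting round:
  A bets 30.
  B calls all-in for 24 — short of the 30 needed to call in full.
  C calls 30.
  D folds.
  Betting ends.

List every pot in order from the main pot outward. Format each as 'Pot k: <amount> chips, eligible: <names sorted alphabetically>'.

Pot 1: 72 chips, eligible: A, B, C
Pot 2: 12 chips, eligible: A, C

Derivation:
Contributions: A=30, B=24, C=30
Folded: D
Pot levels (distinct totals of non-folded players): 24, 30
Layer 1-24: 24 each from A, B, C = 24*3 = 72 chips; eligible A, B, C
Layer 25-30: 6 each from A, C = 6*2 = 12 chips; eligible A, C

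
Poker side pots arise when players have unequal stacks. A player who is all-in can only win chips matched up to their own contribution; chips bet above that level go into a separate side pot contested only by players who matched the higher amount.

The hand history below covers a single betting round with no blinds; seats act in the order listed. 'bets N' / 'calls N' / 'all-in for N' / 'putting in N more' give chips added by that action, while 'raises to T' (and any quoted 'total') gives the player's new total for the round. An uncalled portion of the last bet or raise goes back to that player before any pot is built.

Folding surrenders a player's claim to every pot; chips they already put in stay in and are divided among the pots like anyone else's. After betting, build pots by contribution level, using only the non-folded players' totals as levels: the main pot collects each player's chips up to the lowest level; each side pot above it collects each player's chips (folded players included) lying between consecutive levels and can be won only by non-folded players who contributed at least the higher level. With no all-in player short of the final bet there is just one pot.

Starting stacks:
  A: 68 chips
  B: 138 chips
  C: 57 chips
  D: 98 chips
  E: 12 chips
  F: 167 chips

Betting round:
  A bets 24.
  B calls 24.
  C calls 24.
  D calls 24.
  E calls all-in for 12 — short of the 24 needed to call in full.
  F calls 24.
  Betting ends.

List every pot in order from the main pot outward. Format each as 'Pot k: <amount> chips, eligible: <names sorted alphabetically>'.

Contributions: A=24, B=24, C=24, D=24, E=12, F=24
Pot levels (distinct totals of non-folded players): 12, 24
Layer 1-12: 12 each from A, B, C, D, E, F = 12*6 = 72 chips; eligible A, B, C, D, E, F
Layer 13-24: 12 each from A, B, C, D, F = 12*5 = 60 chips; eligible A, B, C, D, F

Pot 1: 72 chips, eligible: A, B, C, D, E, F
Pot 2: 60 chips, eligible: A, B, C, D, F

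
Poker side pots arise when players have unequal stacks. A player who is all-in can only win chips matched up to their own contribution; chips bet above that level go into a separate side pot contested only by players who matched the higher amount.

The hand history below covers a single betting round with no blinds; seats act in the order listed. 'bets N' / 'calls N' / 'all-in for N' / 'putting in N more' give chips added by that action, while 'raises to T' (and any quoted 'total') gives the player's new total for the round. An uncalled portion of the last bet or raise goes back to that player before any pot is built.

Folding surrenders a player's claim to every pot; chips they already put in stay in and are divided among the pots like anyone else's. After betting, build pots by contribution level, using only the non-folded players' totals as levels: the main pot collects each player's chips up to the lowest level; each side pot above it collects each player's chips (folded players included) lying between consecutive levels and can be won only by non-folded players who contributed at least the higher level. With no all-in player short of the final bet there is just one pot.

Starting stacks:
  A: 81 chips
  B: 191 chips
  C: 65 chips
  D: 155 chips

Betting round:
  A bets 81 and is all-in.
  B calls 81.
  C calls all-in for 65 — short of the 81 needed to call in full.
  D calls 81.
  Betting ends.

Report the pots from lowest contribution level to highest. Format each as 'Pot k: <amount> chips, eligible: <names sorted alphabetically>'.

Pot 1: 260 chips, eligible: A, B, C, D
Pot 2: 48 chips, eligible: A, B, D

Derivation:
Contributions: A=81, B=81, C=65, D=81
Pot levels (distinct totals of non-folded players): 65, 81
Layer 1-65: 65 each from A, B, C, D = 65*4 = 260 chips; eligible A, B, C, D
Layer 66-81: 16 each from A, B, D = 16*3 = 48 chips; eligible A, B, D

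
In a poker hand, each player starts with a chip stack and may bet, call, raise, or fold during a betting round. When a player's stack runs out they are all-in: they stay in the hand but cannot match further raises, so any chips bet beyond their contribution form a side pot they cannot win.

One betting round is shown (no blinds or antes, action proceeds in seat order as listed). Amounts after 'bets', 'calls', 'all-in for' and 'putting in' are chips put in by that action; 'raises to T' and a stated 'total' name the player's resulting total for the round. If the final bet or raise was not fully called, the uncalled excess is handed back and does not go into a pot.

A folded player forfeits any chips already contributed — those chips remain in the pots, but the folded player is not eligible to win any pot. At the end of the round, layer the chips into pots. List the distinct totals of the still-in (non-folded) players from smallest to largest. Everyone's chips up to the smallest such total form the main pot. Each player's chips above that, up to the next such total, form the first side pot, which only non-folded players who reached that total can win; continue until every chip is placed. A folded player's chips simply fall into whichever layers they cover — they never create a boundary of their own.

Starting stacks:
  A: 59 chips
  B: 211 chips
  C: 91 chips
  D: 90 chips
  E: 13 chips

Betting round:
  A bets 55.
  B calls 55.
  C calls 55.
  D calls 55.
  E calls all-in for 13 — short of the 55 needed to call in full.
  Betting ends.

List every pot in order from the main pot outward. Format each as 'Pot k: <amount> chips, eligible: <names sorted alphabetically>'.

Pot 1: 65 chips, eligible: A, B, C, D, E
Pot 2: 168 chips, eligible: A, B, C, D

Derivation:
Contributions: A=55, B=55, C=55, D=55, E=13
Pot levels (distinct totals of non-folded players): 13, 55
Layer 1-13: 13 each from A, B, C, D, E = 13*5 = 65 chips; eligible A, B, C, D, E
Layer 14-55: 42 each from A, B, C, D = 42*4 = 168 chips; eligible A, B, C, D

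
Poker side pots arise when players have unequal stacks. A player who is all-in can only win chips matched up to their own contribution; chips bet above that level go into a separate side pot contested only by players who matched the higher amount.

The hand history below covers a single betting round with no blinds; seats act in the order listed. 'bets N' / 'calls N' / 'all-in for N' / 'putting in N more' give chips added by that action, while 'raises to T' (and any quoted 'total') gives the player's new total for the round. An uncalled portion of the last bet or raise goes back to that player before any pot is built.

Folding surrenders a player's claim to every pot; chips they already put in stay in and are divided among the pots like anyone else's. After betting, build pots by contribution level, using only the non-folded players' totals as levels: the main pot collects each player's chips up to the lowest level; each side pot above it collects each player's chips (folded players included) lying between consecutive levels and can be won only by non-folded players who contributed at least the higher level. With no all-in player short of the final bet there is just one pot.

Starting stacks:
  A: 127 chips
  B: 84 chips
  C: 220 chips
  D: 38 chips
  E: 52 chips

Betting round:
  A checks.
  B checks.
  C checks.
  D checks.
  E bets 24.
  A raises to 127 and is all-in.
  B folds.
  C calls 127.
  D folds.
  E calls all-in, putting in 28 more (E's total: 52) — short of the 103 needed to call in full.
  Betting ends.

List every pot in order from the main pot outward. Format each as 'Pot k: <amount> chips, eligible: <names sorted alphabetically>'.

Pot 1: 156 chips, eligible: A, C, E
Pot 2: 150 chips, eligible: A, C

Derivation:
Contributions: A=127, C=127, E=52
Folded: B, D
Pot levels (distinct totals of non-folded players): 52, 127
Layer 1-52: 52 each from A, C, E = 52*3 = 156 chips; eligible A, C, E
Layer 53-127: 75 each from A, C = 75*2 = 150 chips; eligible A, C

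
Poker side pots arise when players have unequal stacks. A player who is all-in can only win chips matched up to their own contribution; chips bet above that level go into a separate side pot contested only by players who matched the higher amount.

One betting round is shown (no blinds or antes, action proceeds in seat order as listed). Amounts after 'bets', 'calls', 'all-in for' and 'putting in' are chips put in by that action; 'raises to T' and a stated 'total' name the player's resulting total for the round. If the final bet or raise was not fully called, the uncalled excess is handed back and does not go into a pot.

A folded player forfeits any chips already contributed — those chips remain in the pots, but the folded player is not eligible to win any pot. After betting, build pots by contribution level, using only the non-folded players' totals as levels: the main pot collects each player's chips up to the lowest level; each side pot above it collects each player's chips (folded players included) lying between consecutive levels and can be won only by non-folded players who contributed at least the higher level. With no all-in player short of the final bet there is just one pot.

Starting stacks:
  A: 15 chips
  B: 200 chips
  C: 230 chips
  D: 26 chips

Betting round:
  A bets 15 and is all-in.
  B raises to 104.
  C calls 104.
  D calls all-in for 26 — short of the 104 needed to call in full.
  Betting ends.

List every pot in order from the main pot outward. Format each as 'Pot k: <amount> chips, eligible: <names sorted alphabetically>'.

Contributions: A=15, B=104, C=104, D=26
Pot levels (distinct totals of non-folded players): 15, 26, 104
Layer 1-15: 15 each from A, B, C, D = 15*4 = 60 chips; eligible A, B, C, D
Layer 16-26: 11 each from B, C, D = 11*3 = 33 chips; eligible B, C, D
Layer 27-104: 78 each from B, C = 78*2 = 156 chips; eligible B, C

Pot 1: 60 chips, eligible: A, B, C, D
Pot 2: 33 chips, eligible: B, C, D
Pot 3: 156 chips, eligible: B, C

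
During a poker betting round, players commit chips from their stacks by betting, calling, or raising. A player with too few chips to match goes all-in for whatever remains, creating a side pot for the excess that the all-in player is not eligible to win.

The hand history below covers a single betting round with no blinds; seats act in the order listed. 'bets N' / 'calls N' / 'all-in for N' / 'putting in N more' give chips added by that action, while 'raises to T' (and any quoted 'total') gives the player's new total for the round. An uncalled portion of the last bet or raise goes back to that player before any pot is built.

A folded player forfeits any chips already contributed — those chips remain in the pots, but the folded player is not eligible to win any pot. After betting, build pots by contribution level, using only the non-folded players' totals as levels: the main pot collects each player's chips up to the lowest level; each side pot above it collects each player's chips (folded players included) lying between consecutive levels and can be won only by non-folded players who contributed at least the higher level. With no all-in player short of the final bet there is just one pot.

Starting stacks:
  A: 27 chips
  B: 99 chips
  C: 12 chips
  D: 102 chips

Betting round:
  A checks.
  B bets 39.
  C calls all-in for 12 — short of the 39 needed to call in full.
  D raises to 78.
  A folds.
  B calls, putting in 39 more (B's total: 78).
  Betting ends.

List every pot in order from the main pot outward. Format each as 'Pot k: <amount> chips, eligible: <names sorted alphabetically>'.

Pot 1: 36 chips, eligible: B, C, D
Pot 2: 132 chips, eligible: B, D

Derivation:
Contributions: B=78, C=12, D=78
Folded: A
Pot levels (distinct totals of non-folded players): 12, 78
Layer 1-12: 12 each from B, C, D = 12*3 = 36 chips; eligible B, C, D
Layer 13-78: 66 each from B, D = 66*2 = 132 chips; eligible B, D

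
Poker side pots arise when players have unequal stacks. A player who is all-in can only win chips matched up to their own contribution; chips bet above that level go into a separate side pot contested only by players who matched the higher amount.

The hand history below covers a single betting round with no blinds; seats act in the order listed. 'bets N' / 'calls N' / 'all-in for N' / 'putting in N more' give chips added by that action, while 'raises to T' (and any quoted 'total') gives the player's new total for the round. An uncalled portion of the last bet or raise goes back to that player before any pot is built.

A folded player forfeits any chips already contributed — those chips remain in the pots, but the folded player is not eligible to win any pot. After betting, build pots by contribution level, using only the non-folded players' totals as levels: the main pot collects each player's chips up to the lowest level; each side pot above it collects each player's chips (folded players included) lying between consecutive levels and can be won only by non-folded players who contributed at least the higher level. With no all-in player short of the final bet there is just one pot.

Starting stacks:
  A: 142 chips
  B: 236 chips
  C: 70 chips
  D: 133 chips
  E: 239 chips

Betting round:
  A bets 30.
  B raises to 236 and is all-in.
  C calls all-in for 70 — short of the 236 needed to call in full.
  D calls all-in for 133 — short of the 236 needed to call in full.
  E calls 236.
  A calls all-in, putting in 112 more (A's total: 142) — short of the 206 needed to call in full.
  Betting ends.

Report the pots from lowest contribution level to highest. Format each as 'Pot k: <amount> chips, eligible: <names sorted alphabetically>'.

Pot 1: 350 chips, eligible: A, B, C, D, E
Pot 2: 252 chips, eligible: A, B, D, E
Pot 3: 27 chips, eligible: A, B, E
Pot 4: 188 chips, eligible: B, E

Derivation:
Contributions: A=142, B=236, C=70, D=133, E=236
Pot levels (distinct totals of non-folded players): 70, 133, 142, 236
Layer 1-70: 70 each from A, B, C, D, E = 70*5 = 350 chips; eligible A, B, C, D, E
Layer 71-133: 63 each from A, B, D, E = 63*4 = 252 chips; eligible A, B, D, E
Layer 134-142: 9 each from A, B, E = 9*3 = 27 chips; eligible A, B, E
Layer 143-236: 94 each from B, E = 94*2 = 188 chips; eligible B, E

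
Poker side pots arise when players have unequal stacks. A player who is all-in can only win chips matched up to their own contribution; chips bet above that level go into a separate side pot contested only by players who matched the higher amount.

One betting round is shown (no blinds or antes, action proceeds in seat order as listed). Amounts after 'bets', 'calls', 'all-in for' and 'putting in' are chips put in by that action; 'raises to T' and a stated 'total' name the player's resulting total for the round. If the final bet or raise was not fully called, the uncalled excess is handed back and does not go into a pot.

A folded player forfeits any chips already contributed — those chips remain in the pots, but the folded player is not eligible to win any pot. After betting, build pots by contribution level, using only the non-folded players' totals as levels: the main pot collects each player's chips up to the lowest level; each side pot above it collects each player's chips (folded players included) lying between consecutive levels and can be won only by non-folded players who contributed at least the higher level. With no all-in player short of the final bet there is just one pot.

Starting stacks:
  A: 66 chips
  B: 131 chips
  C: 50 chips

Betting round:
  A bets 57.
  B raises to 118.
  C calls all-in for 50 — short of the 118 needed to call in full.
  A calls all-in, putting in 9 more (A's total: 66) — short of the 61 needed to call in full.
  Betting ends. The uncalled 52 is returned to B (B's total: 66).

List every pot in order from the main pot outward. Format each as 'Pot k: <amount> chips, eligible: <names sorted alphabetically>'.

Contributions (after 52 returned to B): A=66, B=66, C=50
Pot levels (distinct totals of non-folded players): 50, 66
Layer 1-50: 50 each from A, B, C = 50*3 = 150 chips; eligible A, B, C
Layer 51-66: 16 each from A, B = 16*2 = 32 chips; eligible A, B

Pot 1: 150 chips, eligible: A, B, C
Pot 2: 32 chips, eligible: A, B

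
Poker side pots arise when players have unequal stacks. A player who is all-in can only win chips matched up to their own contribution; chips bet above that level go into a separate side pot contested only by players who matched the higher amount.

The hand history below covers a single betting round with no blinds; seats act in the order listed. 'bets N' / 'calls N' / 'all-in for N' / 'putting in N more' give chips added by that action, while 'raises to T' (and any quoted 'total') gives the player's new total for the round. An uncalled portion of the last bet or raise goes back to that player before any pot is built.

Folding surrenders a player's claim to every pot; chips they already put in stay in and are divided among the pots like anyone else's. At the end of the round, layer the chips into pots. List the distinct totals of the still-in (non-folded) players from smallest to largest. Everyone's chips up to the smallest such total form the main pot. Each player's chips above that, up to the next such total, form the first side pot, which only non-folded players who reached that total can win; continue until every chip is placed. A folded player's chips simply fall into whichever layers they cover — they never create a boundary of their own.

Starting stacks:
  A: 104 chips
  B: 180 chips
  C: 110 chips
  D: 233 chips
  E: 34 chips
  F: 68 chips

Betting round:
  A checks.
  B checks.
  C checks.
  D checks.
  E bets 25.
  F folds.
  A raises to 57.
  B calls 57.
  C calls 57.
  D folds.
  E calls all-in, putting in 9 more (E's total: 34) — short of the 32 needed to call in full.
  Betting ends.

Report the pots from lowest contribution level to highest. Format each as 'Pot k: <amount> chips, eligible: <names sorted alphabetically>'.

Contributions: A=57, B=57, C=57, E=34
Folded: D, F
Pot levels (distinct totals of non-folded players): 34, 57
Layer 1-34: 34 each from A, B, C, E = 34*4 = 136 chips; eligible A, B, C, E
Layer 35-57: 23 each from A, B, C = 23*3 = 69 chips; eligible A, B, C

Pot 1: 136 chips, eligible: A, B, C, E
Pot 2: 69 chips, eligible: A, B, C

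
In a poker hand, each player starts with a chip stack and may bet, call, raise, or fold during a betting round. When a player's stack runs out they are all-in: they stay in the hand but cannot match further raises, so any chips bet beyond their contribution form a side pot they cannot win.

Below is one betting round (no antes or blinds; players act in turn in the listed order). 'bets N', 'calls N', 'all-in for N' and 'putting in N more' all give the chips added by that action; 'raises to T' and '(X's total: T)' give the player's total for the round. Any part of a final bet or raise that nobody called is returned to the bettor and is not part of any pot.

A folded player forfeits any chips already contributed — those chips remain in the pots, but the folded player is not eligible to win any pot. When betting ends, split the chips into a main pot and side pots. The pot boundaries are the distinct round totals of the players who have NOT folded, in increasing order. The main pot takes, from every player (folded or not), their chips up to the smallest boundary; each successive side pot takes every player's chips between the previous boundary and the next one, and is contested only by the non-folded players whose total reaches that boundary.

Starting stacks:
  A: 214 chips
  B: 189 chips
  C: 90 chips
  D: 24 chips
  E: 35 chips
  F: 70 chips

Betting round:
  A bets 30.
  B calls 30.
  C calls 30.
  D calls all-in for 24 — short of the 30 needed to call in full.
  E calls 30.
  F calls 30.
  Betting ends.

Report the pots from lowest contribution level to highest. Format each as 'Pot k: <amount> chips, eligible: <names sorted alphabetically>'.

Contributions: A=30, B=30, C=30, D=24, E=30, F=30
Pot levels (distinct totals of non-folded players): 24, 30
Layer 1-24: 24 each from A, B, C, D, E, F = 24*6 = 144 chips; eligible A, B, C, D, E, F
Layer 25-30: 6 each from A, B, C, E, F = 6*5 = 30 chips; eligible A, B, C, E, F

Pot 1: 144 chips, eligible: A, B, C, D, E, F
Pot 2: 30 chips, eligible: A, B, C, E, F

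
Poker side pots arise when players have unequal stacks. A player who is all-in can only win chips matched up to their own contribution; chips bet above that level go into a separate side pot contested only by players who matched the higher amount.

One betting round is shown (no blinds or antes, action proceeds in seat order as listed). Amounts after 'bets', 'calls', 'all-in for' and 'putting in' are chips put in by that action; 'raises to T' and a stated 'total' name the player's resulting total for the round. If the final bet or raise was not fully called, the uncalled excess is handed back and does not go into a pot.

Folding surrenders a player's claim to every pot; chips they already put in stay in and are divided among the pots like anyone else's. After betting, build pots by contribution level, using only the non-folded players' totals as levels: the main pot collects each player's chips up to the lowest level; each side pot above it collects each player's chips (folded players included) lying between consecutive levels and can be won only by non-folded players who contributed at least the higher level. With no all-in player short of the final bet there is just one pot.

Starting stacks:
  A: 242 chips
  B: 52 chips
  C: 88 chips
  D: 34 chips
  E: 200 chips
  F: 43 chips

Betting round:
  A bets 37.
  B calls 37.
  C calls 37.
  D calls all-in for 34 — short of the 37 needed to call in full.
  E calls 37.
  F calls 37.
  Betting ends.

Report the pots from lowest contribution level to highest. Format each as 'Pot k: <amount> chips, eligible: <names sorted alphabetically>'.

Contributions: A=37, B=37, C=37, D=34, E=37, F=37
Pot levels (distinct totals of non-folded players): 34, 37
Layer 1-34: 34 each from A, B, C, D, E, F = 34*6 = 204 chips; eligible A, B, C, D, E, F
Layer 35-37: 3 each from A, B, C, E, F = 3*5 = 15 chips; eligible A, B, C, E, F

Pot 1: 204 chips, eligible: A, B, C, D, E, F
Pot 2: 15 chips, eligible: A, B, C, E, F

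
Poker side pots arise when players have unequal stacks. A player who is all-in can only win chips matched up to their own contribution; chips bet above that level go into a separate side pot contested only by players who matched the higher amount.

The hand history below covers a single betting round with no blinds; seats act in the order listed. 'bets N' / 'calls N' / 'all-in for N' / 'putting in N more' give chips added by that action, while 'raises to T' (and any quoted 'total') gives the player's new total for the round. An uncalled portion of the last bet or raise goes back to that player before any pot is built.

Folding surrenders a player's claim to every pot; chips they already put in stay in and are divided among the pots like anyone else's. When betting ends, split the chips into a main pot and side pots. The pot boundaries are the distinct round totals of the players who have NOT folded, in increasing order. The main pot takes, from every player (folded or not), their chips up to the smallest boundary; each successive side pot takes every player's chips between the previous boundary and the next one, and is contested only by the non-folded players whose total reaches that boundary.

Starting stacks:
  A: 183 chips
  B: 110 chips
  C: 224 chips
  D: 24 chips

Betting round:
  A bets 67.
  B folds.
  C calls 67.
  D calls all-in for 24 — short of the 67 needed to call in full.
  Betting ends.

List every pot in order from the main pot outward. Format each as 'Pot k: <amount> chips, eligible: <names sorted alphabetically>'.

Pot 1: 72 chips, eligible: A, C, D
Pot 2: 86 chips, eligible: A, C

Derivation:
Contributions: A=67, C=67, D=24
Folded: B
Pot levels (distinct totals of non-folded players): 24, 67
Layer 1-24: 24 each from A, C, D = 24*3 = 72 chips; eligible A, C, D
Layer 25-67: 43 each from A, C = 43*2 = 86 chips; eligible A, C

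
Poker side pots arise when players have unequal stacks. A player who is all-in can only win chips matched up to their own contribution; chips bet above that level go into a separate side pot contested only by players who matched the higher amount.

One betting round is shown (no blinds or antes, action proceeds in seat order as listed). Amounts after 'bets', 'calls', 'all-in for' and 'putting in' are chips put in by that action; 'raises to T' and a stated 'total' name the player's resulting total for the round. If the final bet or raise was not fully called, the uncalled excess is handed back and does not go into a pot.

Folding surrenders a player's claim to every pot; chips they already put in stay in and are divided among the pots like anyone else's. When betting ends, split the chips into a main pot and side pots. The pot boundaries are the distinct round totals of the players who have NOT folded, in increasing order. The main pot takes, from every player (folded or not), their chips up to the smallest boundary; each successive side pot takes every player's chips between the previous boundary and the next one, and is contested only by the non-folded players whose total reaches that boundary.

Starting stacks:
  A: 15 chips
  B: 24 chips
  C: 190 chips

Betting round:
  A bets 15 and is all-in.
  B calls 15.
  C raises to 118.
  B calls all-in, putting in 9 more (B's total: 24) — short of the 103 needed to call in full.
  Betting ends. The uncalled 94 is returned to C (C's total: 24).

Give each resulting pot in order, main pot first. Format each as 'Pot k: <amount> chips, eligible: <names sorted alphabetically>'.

Contributions (after 94 returned to C): A=15, B=24, C=24
Pot levels (distinct totals of non-folded players): 15, 24
Layer 1-15: 15 each from A, B, C = 15*3 = 45 chips; eligible A, B, C
Layer 16-24: 9 each from B, C = 9*2 = 18 chips; eligible B, C

Pot 1: 45 chips, eligible: A, B, C
Pot 2: 18 chips, eligible: B, C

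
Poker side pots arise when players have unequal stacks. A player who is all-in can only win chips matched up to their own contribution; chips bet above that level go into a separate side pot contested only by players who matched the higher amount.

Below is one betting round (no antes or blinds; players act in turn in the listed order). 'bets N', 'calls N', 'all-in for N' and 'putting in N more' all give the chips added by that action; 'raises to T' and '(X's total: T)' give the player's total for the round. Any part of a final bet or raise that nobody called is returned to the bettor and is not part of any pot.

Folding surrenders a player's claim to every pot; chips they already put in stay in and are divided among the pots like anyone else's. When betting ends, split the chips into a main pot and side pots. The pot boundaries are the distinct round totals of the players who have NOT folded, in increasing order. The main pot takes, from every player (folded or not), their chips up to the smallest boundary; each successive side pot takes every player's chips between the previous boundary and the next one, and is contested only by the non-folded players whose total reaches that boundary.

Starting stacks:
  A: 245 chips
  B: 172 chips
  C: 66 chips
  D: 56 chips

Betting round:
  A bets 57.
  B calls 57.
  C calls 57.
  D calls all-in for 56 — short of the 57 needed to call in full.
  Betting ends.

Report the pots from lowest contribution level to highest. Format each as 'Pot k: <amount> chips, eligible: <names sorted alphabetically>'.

Contributions: A=57, B=57, C=57, D=56
Pot levels (distinct totals of non-folded players): 56, 57
Layer 1-56: 56 each from A, B, C, D = 56*4 = 224 chips; eligible A, B, C, D
Layer 57-57: 1 each from A, B, C = 1*3 = 3 chips; eligible A, B, C

Pot 1: 224 chips, eligible: A, B, C, D
Pot 2: 3 chips, eligible: A, B, C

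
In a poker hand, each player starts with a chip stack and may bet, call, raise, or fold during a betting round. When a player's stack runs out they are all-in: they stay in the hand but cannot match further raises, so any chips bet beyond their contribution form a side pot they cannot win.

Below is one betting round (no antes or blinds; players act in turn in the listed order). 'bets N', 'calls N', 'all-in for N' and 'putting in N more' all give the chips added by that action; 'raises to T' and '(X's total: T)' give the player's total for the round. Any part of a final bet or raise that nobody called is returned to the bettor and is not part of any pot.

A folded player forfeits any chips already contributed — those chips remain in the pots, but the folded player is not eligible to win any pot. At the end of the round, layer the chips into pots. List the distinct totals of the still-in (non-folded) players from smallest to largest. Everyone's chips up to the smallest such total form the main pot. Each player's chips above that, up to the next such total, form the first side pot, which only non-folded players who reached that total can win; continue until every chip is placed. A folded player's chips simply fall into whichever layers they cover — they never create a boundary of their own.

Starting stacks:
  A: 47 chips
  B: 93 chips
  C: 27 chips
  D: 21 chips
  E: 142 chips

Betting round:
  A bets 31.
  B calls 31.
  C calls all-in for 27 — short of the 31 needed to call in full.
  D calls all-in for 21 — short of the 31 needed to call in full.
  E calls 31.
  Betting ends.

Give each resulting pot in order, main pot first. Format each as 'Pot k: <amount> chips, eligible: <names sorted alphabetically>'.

Pot 1: 105 chips, eligible: A, B, C, D, E
Pot 2: 24 chips, eligible: A, B, C, E
Pot 3: 12 chips, eligible: A, B, E

Derivation:
Contributions: A=31, B=31, C=27, D=21, E=31
Pot levels (distinct totals of non-folded players): 21, 27, 31
Layer 1-21: 21 each from A, B, C, D, E = 21*5 = 105 chips; eligible A, B, C, D, E
Layer 22-27: 6 each from A, B, C, E = 6*4 = 24 chips; eligible A, B, C, E
Layer 28-31: 4 each from A, B, E = 4*3 = 12 chips; eligible A, B, E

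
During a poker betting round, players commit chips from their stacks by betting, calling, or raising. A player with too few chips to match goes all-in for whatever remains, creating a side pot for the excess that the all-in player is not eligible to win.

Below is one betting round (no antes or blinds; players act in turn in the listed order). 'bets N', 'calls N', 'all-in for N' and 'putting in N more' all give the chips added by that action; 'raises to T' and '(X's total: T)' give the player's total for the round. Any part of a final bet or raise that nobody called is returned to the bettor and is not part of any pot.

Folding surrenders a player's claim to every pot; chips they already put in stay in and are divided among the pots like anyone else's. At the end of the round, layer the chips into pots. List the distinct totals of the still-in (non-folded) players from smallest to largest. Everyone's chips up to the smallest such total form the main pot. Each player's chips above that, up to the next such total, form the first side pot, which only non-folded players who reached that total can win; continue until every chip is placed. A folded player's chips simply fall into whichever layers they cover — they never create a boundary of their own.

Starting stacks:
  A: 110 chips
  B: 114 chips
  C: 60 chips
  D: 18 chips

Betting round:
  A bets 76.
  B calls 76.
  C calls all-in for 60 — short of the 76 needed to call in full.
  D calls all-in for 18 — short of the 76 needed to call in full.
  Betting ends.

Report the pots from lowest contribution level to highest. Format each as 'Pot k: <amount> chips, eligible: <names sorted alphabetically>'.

Pot 1: 72 chips, eligible: A, B, C, D
Pot 2: 126 chips, eligible: A, B, C
Pot 3: 32 chips, eligible: A, B

Derivation:
Contributions: A=76, B=76, C=60, D=18
Pot levels (distinct totals of non-folded players): 18, 60, 76
Layer 1-18: 18 each from A, B, C, D = 18*4 = 72 chips; eligible A, B, C, D
Layer 19-60: 42 each from A, B, C = 42*3 = 126 chips; eligible A, B, C
Layer 61-76: 16 each from A, B = 16*2 = 32 chips; eligible A, B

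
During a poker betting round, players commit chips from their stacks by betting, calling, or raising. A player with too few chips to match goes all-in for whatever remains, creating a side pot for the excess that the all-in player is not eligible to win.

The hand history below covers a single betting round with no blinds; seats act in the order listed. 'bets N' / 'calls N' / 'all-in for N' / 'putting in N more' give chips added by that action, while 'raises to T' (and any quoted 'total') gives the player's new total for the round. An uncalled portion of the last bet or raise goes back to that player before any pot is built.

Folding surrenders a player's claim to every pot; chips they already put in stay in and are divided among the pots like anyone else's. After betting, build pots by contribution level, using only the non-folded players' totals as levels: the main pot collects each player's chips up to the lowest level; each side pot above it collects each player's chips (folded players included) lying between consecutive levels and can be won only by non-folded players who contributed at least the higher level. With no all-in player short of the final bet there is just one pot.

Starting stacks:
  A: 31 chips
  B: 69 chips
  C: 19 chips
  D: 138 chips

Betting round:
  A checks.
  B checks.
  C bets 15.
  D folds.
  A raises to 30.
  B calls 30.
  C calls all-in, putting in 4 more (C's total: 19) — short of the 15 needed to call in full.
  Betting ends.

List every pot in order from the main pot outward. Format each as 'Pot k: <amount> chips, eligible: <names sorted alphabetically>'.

Contributions: A=30, B=30, C=19
Folded: D
Pot levels (distinct totals of non-folded players): 19, 30
Layer 1-19: 19 each from A, B, C = 19*3 = 57 chips; eligible A, B, C
Layer 20-30: 11 each from A, B = 11*2 = 22 chips; eligible A, B

Pot 1: 57 chips, eligible: A, B, C
Pot 2: 22 chips, eligible: A, B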